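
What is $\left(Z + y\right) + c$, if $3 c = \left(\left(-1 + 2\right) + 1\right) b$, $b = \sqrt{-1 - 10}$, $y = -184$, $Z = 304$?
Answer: $120 + \frac{2 i \sqrt{11}}{3} \approx 120.0 + 2.2111 i$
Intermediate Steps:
$b = i \sqrt{11}$ ($b = \sqrt{-11} = i \sqrt{11} \approx 3.3166 i$)
$c = \frac{2 i \sqrt{11}}{3}$ ($c = \frac{\left(\left(-1 + 2\right) + 1\right) i \sqrt{11}}{3} = \frac{\left(1 + 1\right) i \sqrt{11}}{3} = \frac{2 i \sqrt{11}}{3} \approx 2.2111 i$)
$\left(Z + y\right) + c = \left(304 - 184\right) + \frac{2 i \sqrt{11}}{3} = 120 + \frac{2 i \sqrt{11}}{3}$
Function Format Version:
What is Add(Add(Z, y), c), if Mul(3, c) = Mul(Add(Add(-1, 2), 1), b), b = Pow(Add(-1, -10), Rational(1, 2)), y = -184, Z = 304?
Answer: Add(120, Mul(Rational(2, 3), I, Pow(11, Rational(1, 2)))) ≈ Add(120.00, Mul(2.2111, I))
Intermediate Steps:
b = Mul(I, Pow(11, Rational(1, 2))) (b = Pow(-11, Rational(1, 2)) = Mul(I, Pow(11, Rational(1, 2))) ≈ Mul(3.3166, I))
c = Mul(Rational(2, 3), I, Pow(11, Rational(1, 2))) (c = Mul(Rational(1, 3), Mul(Add(Add(-1, 2), 1), Mul(I, Pow(11, Rational(1, 2))))) = Mul(Rational(1, 3), Mul(Add(1, 1), Mul(I, Pow(11, Rational(1, 2))))) = Mul(Rational(1, 3), Mul(2, Mul(I, Pow(11, Rational(1, 2))))) = Mul(Rational(1, 3), Mul(2, I, Pow(11, Rational(1, 2)))) = Mul(Rational(2, 3), I, Pow(11, Rational(1, 2))) ≈ Mul(2.2111, I))
Add(Add(Z, y), c) = Add(Add(304, -184), Mul(Rational(2, 3), I, Pow(11, Rational(1, 2)))) = Add(120, Mul(Rational(2, 3), I, Pow(11, Rational(1, 2))))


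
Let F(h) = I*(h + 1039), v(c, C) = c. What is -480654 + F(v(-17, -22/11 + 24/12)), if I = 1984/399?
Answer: -27107614/57 ≈ -4.7557e+5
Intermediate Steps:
I = 1984/399 (I = 1984*(1/399) = 1984/399 ≈ 4.9724)
F(h) = 2061376/399 + 1984*h/399 (F(h) = 1984*(h + 1039)/399 = 1984*(1039 + h)/399 = 2061376/399 + 1984*h/399)
-480654 + F(v(-17, -22/11 + 24/12)) = -480654 + (2061376/399 + (1984/399)*(-17)) = -480654 + (2061376/399 - 33728/399) = -480654 + 289664/57 = -27107614/57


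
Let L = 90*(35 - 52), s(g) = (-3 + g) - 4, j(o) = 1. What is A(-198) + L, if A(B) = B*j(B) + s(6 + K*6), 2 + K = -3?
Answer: -1759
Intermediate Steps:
K = -5 (K = -2 - 3 = -5)
s(g) = -7 + g
A(B) = -31 + B (A(B) = B*1 + (-7 + (6 - 5*6)) = B + (-7 + (6 - 30)) = B + (-7 - 24) = B - 31 = -31 + B)
L = -1530 (L = 90*(-17) = -1530)
A(-198) + L = (-31 - 198) - 1530 = -229 - 1530 = -1759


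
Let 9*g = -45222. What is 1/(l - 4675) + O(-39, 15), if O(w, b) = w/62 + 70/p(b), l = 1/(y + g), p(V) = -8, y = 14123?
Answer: -2393660943/255208244 ≈ -9.3792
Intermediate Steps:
g = -15074/3 (g = (⅑)*(-45222) = -15074/3 ≈ -5024.7)
l = 3/27295 (l = 1/(14123 - 15074/3) = 1/(27295/3) = 3/27295 ≈ 0.00010991)
O(w, b) = -35/4 + w/62 (O(w, b) = w/62 + 70/(-8) = w*(1/62) + 70*(-⅛) = w/62 - 35/4 = -35/4 + w/62)
1/(l - 4675) + O(-39, 15) = 1/(3/27295 - 4675) + (-35/4 + (1/62)*(-39)) = 1/(-127604122/27295) + (-35/4 - 39/62) = -27295/127604122 - 1163/124 = -2393660943/255208244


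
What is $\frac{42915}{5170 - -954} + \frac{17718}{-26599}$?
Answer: $\frac{1032991053}{162892276} \approx 6.3416$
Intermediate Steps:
$\frac{42915}{5170 - -954} + \frac{17718}{-26599} = \frac{42915}{5170 + 954} + 17718 \left(- \frac{1}{26599}\right) = \frac{42915}{6124} - \frac{17718}{26599} = \frac{1032991053}{162892276}$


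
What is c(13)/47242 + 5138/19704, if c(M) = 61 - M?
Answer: 60918797/232714092 ≈ 0.26178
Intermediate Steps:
c(13)/47242 + 5138/19704 = (61 - 1*13)/47242 + 5138/19704 = (61 - 13)*(1/47242) + 5138*(1/19704) = 48*(1/47242) + 2569/9852 = 24/23621 + 2569/9852 = 60918797/232714092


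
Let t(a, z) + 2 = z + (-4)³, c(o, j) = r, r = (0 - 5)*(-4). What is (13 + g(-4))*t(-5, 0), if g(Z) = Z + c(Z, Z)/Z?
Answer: -264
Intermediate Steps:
r = 20 (r = -5*(-4) = 20)
c(o, j) = 20
t(a, z) = -66 + z (t(a, z) = -2 + (z + (-4)³) = -2 + (z - 64) = -2 + (-64 + z) = -66 + z)
g(Z) = Z + 20/Z
(13 + g(-4))*t(-5, 0) = (13 + (-4 + 20/(-4)))*(-66 + 0) = (13 + (-4 + 20*(-¼)))*(-66) = (13 + (-4 - 5))*(-66) = (13 - 9)*(-66) = 4*(-66) = -264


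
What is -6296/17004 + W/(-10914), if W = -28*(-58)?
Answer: -4013710/7732569 ≈ -0.51907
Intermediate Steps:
W = 1624
-6296/17004 + W/(-10914) = -6296/17004 + 1624/(-10914) = -6296*1/17004 + 1624*(-1/10914) = -1574/4251 - 812/5457 = -4013710/7732569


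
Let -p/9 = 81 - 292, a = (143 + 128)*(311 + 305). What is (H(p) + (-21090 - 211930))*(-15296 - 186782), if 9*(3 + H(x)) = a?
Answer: 390065303138/9 ≈ 4.3341e+10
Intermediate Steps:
a = 166936 (a = 271*616 = 166936)
p = 1899 (p = -9*(81 - 292) = -9*(-211) = 1899)
H(x) = 166909/9 (H(x) = -3 + (⅑)*166936 = -3 + 166936/9 = 166909/9)
(H(p) + (-21090 - 211930))*(-15296 - 186782) = (166909/9 + (-21090 - 211930))*(-15296 - 186782) = (166909/9 - 233020)*(-202078) = -1930271/9*(-202078) = 390065303138/9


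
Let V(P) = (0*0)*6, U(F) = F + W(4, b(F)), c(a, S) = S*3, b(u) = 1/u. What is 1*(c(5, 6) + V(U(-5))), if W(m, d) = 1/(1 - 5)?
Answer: 18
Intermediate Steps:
W(m, d) = -¼ (W(m, d) = 1/(-4) = -¼)
c(a, S) = 3*S
U(F) = -¼ + F (U(F) = F - ¼ = -¼ + F)
V(P) = 0 (V(P) = 0*6 = 0)
1*(c(5, 6) + V(U(-5))) = 1*(3*6 + 0) = 1*(18 + 0) = 1*18 = 18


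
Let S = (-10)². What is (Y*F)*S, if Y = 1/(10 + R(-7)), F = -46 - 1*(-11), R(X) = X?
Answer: -3500/3 ≈ -1166.7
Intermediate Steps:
S = 100
F = -35 (F = -46 + 11 = -35)
Y = ⅓ (Y = 1/(10 - 7) = 1/3 = ⅓ ≈ 0.33333)
(Y*F)*S = ((⅓)*(-35))*100 = -35/3*100 = -3500/3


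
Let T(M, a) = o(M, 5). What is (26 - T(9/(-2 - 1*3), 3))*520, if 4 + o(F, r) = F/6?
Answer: 15756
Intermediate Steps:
o(F, r) = -4 + F/6
T(M, a) = -4 + M/6
(26 - T(9/(-2 - 1*3), 3))*520 = (26 - (-4 + (9/(-2 - 1*3))/6))*520 = (26 - (-4 + (9/(-2 - 3))/6))*520 = (26 - (-4 + (9/(-5))/6))*520 = (26 - (-4 + (9*(-⅕))/6))*520 = (26 - (-4 + (⅙)*(-9/5)))*520 = (26 - (-4 - 3/10))*520 = (26 - 1*(-43/10))*520 = (26 + 43/10)*520 = (303/10)*520 = 15756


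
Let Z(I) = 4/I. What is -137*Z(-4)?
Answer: 137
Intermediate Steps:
-137*Z(-4) = -548/(-4) = -548*(-1)/4 = -137*(-1) = 137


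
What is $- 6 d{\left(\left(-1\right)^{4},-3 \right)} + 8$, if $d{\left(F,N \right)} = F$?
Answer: $2$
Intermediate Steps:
$- 6 d{\left(\left(-1\right)^{4},-3 \right)} + 8 = - 6 \left(-1\right)^{4} + 8 = \left(-6\right) 1 + 8 = -6 + 8 = 2$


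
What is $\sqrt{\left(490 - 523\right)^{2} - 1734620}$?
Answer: $i \sqrt{1733531} \approx 1316.6 i$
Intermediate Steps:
$\sqrt{\left(490 - 523\right)^{2} - 1734620} = \sqrt{\left(-33\right)^{2} - 1734620} = \sqrt{1089 - 1734620} = \sqrt{-1733531} = i \sqrt{1733531}$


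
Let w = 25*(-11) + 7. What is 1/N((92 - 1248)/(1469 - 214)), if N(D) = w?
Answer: -1/268 ≈ -0.0037313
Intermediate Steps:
w = -268 (w = -275 + 7 = -268)
N(D) = -268
1/N((92 - 1248)/(1469 - 214)) = 1/(-268) = -1/268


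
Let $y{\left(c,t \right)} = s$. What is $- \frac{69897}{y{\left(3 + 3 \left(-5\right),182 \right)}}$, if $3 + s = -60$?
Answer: $\frac{23299}{21} \approx 1109.5$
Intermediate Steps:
$s = -63$ ($s = -3 - 60 = -63$)
$y{\left(c,t \right)} = -63$
$- \frac{69897}{y{\left(3 + 3 \left(-5\right),182 \right)}} = - \frac{69897}{-63} = \left(-69897\right) \left(- \frac{1}{63}\right) = \frac{23299}{21}$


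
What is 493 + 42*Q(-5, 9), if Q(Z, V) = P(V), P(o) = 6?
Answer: 745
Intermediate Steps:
Q(Z, V) = 6
493 + 42*Q(-5, 9) = 493 + 42*6 = 493 + 252 = 745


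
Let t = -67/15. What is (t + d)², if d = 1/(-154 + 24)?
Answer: 121801/6084 ≈ 20.020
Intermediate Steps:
t = -67/15 (t = -67*1/15 = -67/15 ≈ -4.4667)
d = -1/130 (d = 1/(-130) = -1/130 ≈ -0.0076923)
(t + d)² = (-67/15 - 1/130)² = (-349/78)² = 121801/6084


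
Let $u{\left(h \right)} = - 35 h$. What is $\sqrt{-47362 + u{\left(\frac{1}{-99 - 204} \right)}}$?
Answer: $\frac{i \sqrt{4348247253}}{303} \approx 217.63 i$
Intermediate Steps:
$\sqrt{-47362 + u{\left(\frac{1}{-99 - 204} \right)}} = \sqrt{-47362 - \frac{35}{-99 - 204}} = \sqrt{-47362 - \frac{35}{-303}} = \sqrt{-47362 - - \frac{35}{303}} = \sqrt{-47362 + \frac{35}{303}} = \sqrt{- \frac{14350651}{303}} = \frac{i \sqrt{4348247253}}{303}$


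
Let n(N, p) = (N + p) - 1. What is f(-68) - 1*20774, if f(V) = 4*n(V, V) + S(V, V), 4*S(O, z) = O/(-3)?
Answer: -63949/3 ≈ -21316.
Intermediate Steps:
n(N, p) = -1 + N + p
S(O, z) = -O/12 (S(O, z) = (O/(-3))/4 = (O*(-⅓))/4 = (-O/3)/4 = -O/12)
f(V) = -4 + 95*V/12 (f(V) = 4*(-1 + V + V) - V/12 = 4*(-1 + 2*V) - V/12 = (-4 + 8*V) - V/12 = -4 + 95*V/12)
f(-68) - 1*20774 = (-4 + (95/12)*(-68)) - 1*20774 = (-4 - 1615/3) - 20774 = -1627/3 - 20774 = -63949/3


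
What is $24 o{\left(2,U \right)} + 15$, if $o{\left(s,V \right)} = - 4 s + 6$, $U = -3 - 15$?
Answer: $-33$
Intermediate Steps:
$U = -18$ ($U = -3 - 15 = -18$)
$o{\left(s,V \right)} = 6 - 4 s$
$24 o{\left(2,U \right)} + 15 = 24 \left(6 - 8\right) + 15 = 24 \left(-2\right) + 15 = -48 + 15 = -33$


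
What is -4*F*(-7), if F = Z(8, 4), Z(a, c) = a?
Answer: 224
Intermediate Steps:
F = 8
-4*F*(-7) = -4*8*(-7) = -32*(-7) = 224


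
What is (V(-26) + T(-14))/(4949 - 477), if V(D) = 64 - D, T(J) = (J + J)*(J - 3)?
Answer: 283/2236 ≈ 0.12657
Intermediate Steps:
T(J) = 2*J*(-3 + J) (T(J) = (2*J)*(-3 + J) = 2*J*(-3 + J))
(V(-26) + T(-14))/(4949 - 477) = ((64 - 1*(-26)) + 2*(-14)*(-3 - 14))/(4949 - 477) = ((64 + 26) + 2*(-14)*(-17))/4472 = (90 + 476)*(1/4472) = 566*(1/4472) = 283/2236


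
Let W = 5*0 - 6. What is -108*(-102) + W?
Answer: 11010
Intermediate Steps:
W = -6 (W = 0 - 6 = -6)
-108*(-102) + W = -108*(-102) - 6 = 11016 - 6 = 11010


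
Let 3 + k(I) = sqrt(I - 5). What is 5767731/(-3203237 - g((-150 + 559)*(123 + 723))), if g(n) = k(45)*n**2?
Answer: -2071618214503864581/444363753882445177831439 - 1381091126608806552*sqrt(10)/444363753882445177831439 ≈ -1.4490e-5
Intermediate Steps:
k(I) = -3 + sqrt(-5 + I) (k(I) = -3 + sqrt(I - 5) = -3 + sqrt(-5 + I))
g(n) = n**2*(-3 + 2*sqrt(10)) (g(n) = (-3 + sqrt(-5 + 45))*n**2 = (-3 + sqrt(40))*n**2 = (-3 + 2*sqrt(10))*n**2 = n**2*(-3 + 2*sqrt(10)))
5767731/(-3203237 - g((-150 + 559)*(123 + 723))) = 5767731/(-3203237 - ((-150 + 559)*(123 + 723))**2*(-3 + 2*sqrt(10))) = 5767731/(-3203237 - (409*846)**2*(-3 + 2*sqrt(10))) = 5767731/(-3203237 - 346014**2*(-3 + 2*sqrt(10))) = 5767731/(-3203237 - 119725688196*(-3 + 2*sqrt(10))) = 5767731/(-3203237 - (-359177064588 + 239451376392*sqrt(10))) = 5767731/(-3203237 + (359177064588 - 239451376392*sqrt(10))) = 5767731/(359173861351 - 239451376392*sqrt(10))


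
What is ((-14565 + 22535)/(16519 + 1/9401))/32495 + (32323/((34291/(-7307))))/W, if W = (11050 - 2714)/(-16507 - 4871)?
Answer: 79623674248071073360681/4507774971141240420 ≈ 17664.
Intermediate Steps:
W = -4168/10689 (W = 8336/(-21378) = 8336*(-1/21378) = -4168/10689 ≈ -0.38993)
((-14565 + 22535)/(16519 + 1/9401))/32495 + (32323/((34291/(-7307))))/W = ((-14565 + 22535)/(16519 + 1/9401))/32495 + (32323/((34291/(-7307))))/(-4168/10689) = (7970/(16519 + 1/9401))*(1/32495) + (32323/((34291*(-1/7307))))*(-10689/4168) = (7970/(155295120/9401))*(1/32495) + (32323/(-34291/7307))*(-10689/4168) = (7970*(9401/155295120))*(1/32495) + (32323*(-7307/34291))*(-10689/4168) = (7492597/15529512)*(1/32495) - 236184161/34291*(-10689/4168) = 7492597/504631492440 + 2524572496929/142924888 = 79623674248071073360681/4507774971141240420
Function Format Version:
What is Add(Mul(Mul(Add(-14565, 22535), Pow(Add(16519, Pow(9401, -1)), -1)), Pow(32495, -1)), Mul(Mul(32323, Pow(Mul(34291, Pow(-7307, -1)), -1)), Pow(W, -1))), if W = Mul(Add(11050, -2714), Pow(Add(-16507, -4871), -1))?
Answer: Rational(79623674248071073360681, 4507774971141240420) ≈ 17664.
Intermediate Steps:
W = Rational(-4168, 10689) (W = Mul(8336, Pow(-21378, -1)) = Mul(8336, Rational(-1, 21378)) = Rational(-4168, 10689) ≈ -0.38993)
Add(Mul(Mul(Add(-14565, 22535), Pow(Add(16519, Pow(9401, -1)), -1)), Pow(32495, -1)), Mul(Mul(32323, Pow(Mul(34291, Pow(-7307, -1)), -1)), Pow(W, -1))) = Add(Mul(Mul(Add(-14565, 22535), Pow(Add(16519, Pow(9401, -1)), -1)), Pow(32495, -1)), Mul(Mul(32323, Pow(Mul(34291, Pow(-7307, -1)), -1)), Pow(Rational(-4168, 10689), -1))) = Add(Mul(Mul(7970, Pow(Add(16519, Rational(1, 9401)), -1)), Rational(1, 32495)), Mul(Mul(32323, Pow(Mul(34291, Rational(-1, 7307)), -1)), Rational(-10689, 4168))) = Add(Mul(Mul(7970, Pow(Rational(155295120, 9401), -1)), Rational(1, 32495)), Mul(Mul(32323, Pow(Rational(-34291, 7307), -1)), Rational(-10689, 4168))) = Add(Mul(Mul(7970, Rational(9401, 155295120)), Rational(1, 32495)), Mul(Mul(32323, Rational(-7307, 34291)), Rational(-10689, 4168))) = Add(Mul(Rational(7492597, 15529512), Rational(1, 32495)), Mul(Rational(-236184161, 34291), Rational(-10689, 4168))) = Add(Rational(7492597, 504631492440), Rational(2524572496929, 142924888)) = Rational(79623674248071073360681, 4507774971141240420)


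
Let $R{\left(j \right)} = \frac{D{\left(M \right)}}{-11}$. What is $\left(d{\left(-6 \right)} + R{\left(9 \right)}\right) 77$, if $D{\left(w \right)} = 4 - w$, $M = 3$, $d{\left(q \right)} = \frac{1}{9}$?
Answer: $\frac{14}{9} \approx 1.5556$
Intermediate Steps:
$d{\left(q \right)} = \frac{1}{9}$
$R{\left(j \right)} = - \frac{1}{11}$ ($R{\left(j \right)} = \frac{4 - 3}{-11} = \left(4 - 3\right) \left(- \frac{1}{11}\right) = 1 \left(- \frac{1}{11}\right) = - \frac{1}{11}$)
$\left(d{\left(-6 \right)} + R{\left(9 \right)}\right) 77 = \left(\frac{1}{9} - \frac{1}{11}\right) 77 = \frac{2}{99} \cdot 77 = \frac{14}{9}$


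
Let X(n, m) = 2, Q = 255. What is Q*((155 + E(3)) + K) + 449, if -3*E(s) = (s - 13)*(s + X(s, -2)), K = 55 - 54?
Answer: 44479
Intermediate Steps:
K = 1
E(s) = -(-13 + s)*(2 + s)/3 (E(s) = -(s - 13)*(s + 2)/3 = -(-13 + s)*(2 + s)/3)
Q*((155 + E(3)) + K) + 449 = 255*((155 + (26/3 - 1/3*3**2 + (11/3)*3)) + 1) + 449 = 255*((155 + (26/3 - 1/3*9 + 11)) + 1) + 449 = 255*((155 + (26/3 - 3 + 11)) + 1) + 449 = 255*((155 + 50/3) + 1) + 449 = 255*(515/3 + 1) + 449 = 255*(518/3) + 449 = 44030 + 449 = 44479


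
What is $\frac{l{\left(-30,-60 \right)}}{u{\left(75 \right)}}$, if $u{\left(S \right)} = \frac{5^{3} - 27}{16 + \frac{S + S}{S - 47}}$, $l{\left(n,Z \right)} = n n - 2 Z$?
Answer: $\frac{76245}{343} \approx 222.29$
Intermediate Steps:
$l{\left(n,Z \right)} = n^{2} - 2 Z$
$u{\left(S \right)} = \frac{98}{16 + \frac{2 S}{-47 + S}}$ ($u{\left(S \right)} = \frac{125 - 27}{16 + \frac{2 S}{-47 + S}} = \frac{98}{16 + \frac{2 S}{-47 + S}}$)
$\frac{l{\left(-30,-60 \right)}}{u{\left(75 \right)}} = \frac{\left(-30\right)^{2} - -120}{49 \frac{1}{-376 + 9 \cdot 75} \left(-47 + 75\right)} = \frac{900 + 120}{49 \frac{1}{-376 + 675} \cdot 28} = \frac{1020}{49 \cdot \frac{1}{299} \cdot 28} = \frac{1020}{\frac{1372}{299}} = 1020 \cdot \frac{299}{1372} = \frac{76245}{343}$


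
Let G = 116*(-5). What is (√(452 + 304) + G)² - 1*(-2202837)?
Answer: 2539993 - 6960*√21 ≈ 2.5081e+6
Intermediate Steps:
G = -580
(√(452 + 304) + G)² - 1*(-2202837) = (√(452 + 304) - 580)² - 1*(-2202837) = (√756 - 580)² + 2202837 = (6*√21 - 580)² + 2202837 = (-580 + 6*√21)² + 2202837 = 2202837 + (-580 + 6*√21)²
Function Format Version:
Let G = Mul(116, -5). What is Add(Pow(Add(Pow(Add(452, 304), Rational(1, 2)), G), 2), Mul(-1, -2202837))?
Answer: Add(2539993, Mul(-6960, Pow(21, Rational(1, 2)))) ≈ 2.5081e+6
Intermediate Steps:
G = -580
Add(Pow(Add(Pow(Add(452, 304), Rational(1, 2)), G), 2), Mul(-1, -2202837)) = Add(Pow(Add(Pow(Add(452, 304), Rational(1, 2)), -580), 2), Mul(-1, -2202837)) = Add(Pow(Add(Pow(756, Rational(1, 2)), -580), 2), 2202837) = Add(Pow(Add(Mul(6, Pow(21, Rational(1, 2))), -580), 2), 2202837) = Add(Pow(Add(-580, Mul(6, Pow(21, Rational(1, 2)))), 2), 2202837) = Add(2202837, Pow(Add(-580, Mul(6, Pow(21, Rational(1, 2)))), 2))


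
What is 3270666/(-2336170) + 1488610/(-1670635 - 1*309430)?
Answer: -995377729699/462576845105 ≈ -2.1518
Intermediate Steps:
3270666/(-2336170) + 1488610/(-1670635 - 1*309430) = 3270666*(-1/2336170) + 1488610/(-1670635 - 309430) = -1635333/1168085 + 1488610/(-1980065) = -1635333/1168085 + 1488610*(-1/1980065) = -1635333/1168085 - 297722/396013 = -995377729699/462576845105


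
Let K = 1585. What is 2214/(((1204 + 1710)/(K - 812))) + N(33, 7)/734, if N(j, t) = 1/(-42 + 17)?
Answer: 15702295393/26735950 ≈ 587.31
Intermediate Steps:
N(j, t) = -1/25 (N(j, t) = 1/(-25) = -1/25)
2214/(((1204 + 1710)/(K - 812))) + N(33, 7)/734 = 2214/(((1204 + 1710)/(1585 - 812))) - 1/25/734 = 2214/((2914/773)) - 1/25*1/734 = 2214/((2914*(1/773))) - 1/18350 = 2214/(2914/773) - 1/18350 = 2214*(773/2914) - 1/18350 = 855711/1457 - 1/18350 = 15702295393/26735950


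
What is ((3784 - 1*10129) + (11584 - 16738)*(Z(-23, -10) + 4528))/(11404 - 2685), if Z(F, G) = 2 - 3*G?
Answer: -23508585/8719 ≈ -2696.2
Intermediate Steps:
((3784 - 1*10129) + (11584 - 16738)*(Z(-23, -10) + 4528))/(11404 - 2685) = ((3784 - 1*10129) + (11584 - 16738)*((2 - 3*(-10)) + 4528))/(11404 - 2685) = ((3784 - 10129) - 5154*((2 + 30) + 4528))/8719 = (-6345 - 5154*(32 + 4528))*(1/8719) = (-6345 - 5154*4560)*(1/8719) = (-6345 - 23502240)*(1/8719) = -23508585*1/8719 = -23508585/8719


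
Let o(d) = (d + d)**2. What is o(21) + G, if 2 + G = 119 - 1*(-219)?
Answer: 2100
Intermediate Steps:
G = 336 (G = -2 + (119 - 1*(-219)) = -2 + (119 + 219) = -2 + 338 = 336)
o(d) = 4*d**2 (o(d) = (2*d)**2 = 4*d**2)
o(21) + G = 4*21**2 + 336 = 4*441 + 336 = 1764 + 336 = 2100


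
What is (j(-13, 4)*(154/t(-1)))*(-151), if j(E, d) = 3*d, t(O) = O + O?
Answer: 139524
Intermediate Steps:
t(O) = 2*O
(j(-13, 4)*(154/t(-1)))*(-151) = ((3*4)*(154/((2*(-1)))))*(-151) = (12*(154/(-2)))*(-151) = (12*(154*(-½)))*(-151) = (12*(-77))*(-151) = -924*(-151) = 139524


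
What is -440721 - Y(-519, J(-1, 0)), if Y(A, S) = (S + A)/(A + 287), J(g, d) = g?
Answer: -12780974/29 ≈ -4.4072e+5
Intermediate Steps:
Y(A, S) = (A + S)/(287 + A)
-440721 - Y(-519, J(-1, 0)) = -440721 - (-519 - 1)/(287 - 519) = -440721 - (-520)/(-232) = -440721 - (-1)*(-520)/232 = -440721 - 1*65/29 = -440721 - 65/29 = -12780974/29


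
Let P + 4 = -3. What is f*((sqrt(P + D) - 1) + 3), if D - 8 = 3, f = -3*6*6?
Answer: -432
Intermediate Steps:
P = -7 (P = -4 - 3 = -7)
f = -108 (f = -18*6 = -108)
D = 11 (D = 8 + 3 = 11)
f*((sqrt(P + D) - 1) + 3) = -108*((sqrt(-7 + 11) - 1) + 3) = -108*((sqrt(4) - 1) + 3) = -108*((2 - 1) + 3) = -108*(1 + 3) = -108*4 = -432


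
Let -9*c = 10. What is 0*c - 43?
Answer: -43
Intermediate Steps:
c = -10/9 (c = -1/9*10 = -10/9 ≈ -1.1111)
0*c - 43 = 0*(-10/9) - 43 = 0 - 43 = -43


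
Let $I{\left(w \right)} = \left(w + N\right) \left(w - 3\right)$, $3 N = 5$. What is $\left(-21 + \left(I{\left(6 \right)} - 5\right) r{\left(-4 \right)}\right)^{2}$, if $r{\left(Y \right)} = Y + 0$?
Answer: $8649$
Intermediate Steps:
$N = \frac{5}{3}$ ($N = \frac{1}{3} \cdot 5 = \frac{5}{3} \approx 1.6667$)
$r{\left(Y \right)} = Y$
$I{\left(w \right)} = \left(-3 + w\right) \left(\frac{5}{3} + w\right)$ ($I{\left(w \right)} = \left(w + \frac{5}{3}\right) \left(w - 3\right) = \left(\frac{5}{3} + w\right) \left(-3 + w\right) = \left(-3 + w\right) \left(\frac{5}{3} + w\right)$)
$\left(-21 + \left(I{\left(6 \right)} - 5\right) r{\left(-4 \right)}\right)^{2} = \left(-21 + \left(\left(-5 + 6^{2} - 8\right) - 5\right) \left(-4\right)\right)^{2} = \left(-21 + \left(\left(-5 + 36 - 8\right) - 5\right) \left(-4\right)\right)^{2} = \left(-21 + \left(23 - 5\right) \left(-4\right)\right)^{2} = \left(-21 + 18 \left(-4\right)\right)^{2} = \left(-21 - 72\right)^{2} = \left(-93\right)^{2} = 8649$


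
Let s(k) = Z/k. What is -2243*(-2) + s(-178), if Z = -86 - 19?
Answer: 798613/178 ≈ 4486.6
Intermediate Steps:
Z = -105
s(k) = -105/k
-2243*(-2) + s(-178) = -2243*(-2) - 105/(-178) = 4486 - 105*(-1/178) = 4486 + 105/178 = 798613/178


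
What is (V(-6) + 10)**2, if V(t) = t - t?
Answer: 100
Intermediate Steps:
V(t) = 0
(V(-6) + 10)**2 = (0 + 10)**2 = 10**2 = 100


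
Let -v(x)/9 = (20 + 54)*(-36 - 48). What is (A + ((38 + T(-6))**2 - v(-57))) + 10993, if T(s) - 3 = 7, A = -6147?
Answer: -48794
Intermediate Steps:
T(s) = 10 (T(s) = 3 + 7 = 10)
v(x) = 55944 (v(x) = -9*(20 + 54)*(-36 - 48) = -666*(-84) = -9*(-6216) = 55944)
(A + ((38 + T(-6))**2 - v(-57))) + 10993 = (-6147 + ((38 + 10)**2 - 1*55944)) + 10993 = (-6147 + (48**2 - 55944)) + 10993 = (-6147 + (2304 - 55944)) + 10993 = (-6147 - 53640) + 10993 = -59787 + 10993 = -48794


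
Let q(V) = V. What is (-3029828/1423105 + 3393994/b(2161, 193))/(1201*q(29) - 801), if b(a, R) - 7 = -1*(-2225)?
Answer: 2411623627637/54042765305040 ≈ 0.044624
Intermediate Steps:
b(a, R) = 2232 (b(a, R) = 7 - 1*(-2225) = 7 + 2225 = 2232)
(-3029828/1423105 + 3393994/b(2161, 193))/(1201*q(29) - 801) = (-3029828/1423105 + 3393994/2232)/(1201*29 - 801) = (-3029828*1/1423105 + 3393994*(1/2232))/(34829 - 801) = (-3029828/1423105 + 1696997/1116)/34028 = (2411623627637/1588185180)*(1/34028) = 2411623627637/54042765305040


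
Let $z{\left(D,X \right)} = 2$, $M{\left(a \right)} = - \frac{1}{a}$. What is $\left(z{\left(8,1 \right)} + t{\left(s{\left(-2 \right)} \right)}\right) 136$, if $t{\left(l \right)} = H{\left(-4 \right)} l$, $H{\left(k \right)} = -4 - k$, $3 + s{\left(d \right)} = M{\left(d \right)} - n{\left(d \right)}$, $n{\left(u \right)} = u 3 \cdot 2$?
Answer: $272$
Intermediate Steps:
$n{\left(u \right)} = 6 u$ ($n{\left(u \right)} = 3 u 2 = 6 u$)
$s{\left(d \right)} = -3 - \frac{1}{d} - 6 d$ ($s{\left(d \right)} = -3 - \left(\frac{1}{d} + 6 d\right) = -3 - \frac{1}{d} - 6 d$)
$t{\left(l \right)} = 0$ ($t{\left(l \right)} = \left(-4 - -4\right) l = \left(-4 + 4\right) l = 0 l = 0$)
$\left(z{\left(8,1 \right)} + t{\left(s{\left(-2 \right)} \right)}\right) 136 = \left(2 + 0\right) 136 = 2 \cdot 136 = 272$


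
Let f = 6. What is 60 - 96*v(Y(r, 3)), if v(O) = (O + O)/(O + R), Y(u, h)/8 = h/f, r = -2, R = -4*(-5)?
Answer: 28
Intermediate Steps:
R = 20
Y(u, h) = 4*h/3 (Y(u, h) = 8*(h/6) = 4*h/3)
v(O) = 2*O/(20 + O) (v(O) = (O + O)/(O + 20) = (2*O)/(20 + O) = 2*O/(20 + O))
60 - 96*v(Y(r, 3)) = 60 - 192*(4/3)*3/(20 + (4/3)*3) = 60 - 192*4/(20 + 4) = 60 - 192*4/24 = 60 - 96*⅓ = 60 - 32 = 28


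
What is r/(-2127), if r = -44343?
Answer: 14781/709 ≈ 20.848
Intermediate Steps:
r/(-2127) = -44343/(-2127) = -44343*(-1/2127) = 14781/709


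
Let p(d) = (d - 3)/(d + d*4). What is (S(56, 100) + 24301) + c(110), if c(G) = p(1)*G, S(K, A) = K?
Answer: 24313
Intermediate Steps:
p(d) = (-3 + d)/(5*d) (p(d) = (-3 + d)/(d + 4*d) = (-3 + d)/((5*d)) = (-3 + d)*(1/(5*d)) = (-3 + d)/(5*d))
c(G) = -2*G/5 (c(G) = ((1/5)*(-3 + 1)/1)*G = ((1/5)*1*(-2))*G = -2*G/5)
(S(56, 100) + 24301) + c(110) = (56 + 24301) - 2/5*110 = 24357 - 44 = 24313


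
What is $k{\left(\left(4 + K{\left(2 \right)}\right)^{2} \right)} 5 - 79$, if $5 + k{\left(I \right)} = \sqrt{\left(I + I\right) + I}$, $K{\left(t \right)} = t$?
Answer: $-104 + 30 \sqrt{3} \approx -52.038$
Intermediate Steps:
$k{\left(I \right)} = -5 + \sqrt{3} \sqrt{I}$ ($k{\left(I \right)} = -5 + \sqrt{\left(I + I\right) + I} = -5 + \sqrt{2 I + I} = -5 + \sqrt{3 I} = -5 + \sqrt{3} \sqrt{I}$)
$k{\left(\left(4 + K{\left(2 \right)}\right)^{2} \right)} 5 - 79 = \left(-5 + \sqrt{3} \sqrt{\left(4 + 2\right)^{2}}\right) 5 - 79 = \left(-5 + \sqrt{3} \sqrt{6^{2}}\right) 5 - 79 = \left(-5 + \sqrt{3} \sqrt{36}\right) 5 - 79 = \left(-5 + \sqrt{3} \cdot 6\right) 5 - 79 = \left(-5 + 6 \sqrt{3}\right) 5 - 79 = \left(-25 + 30 \sqrt{3}\right) - 79 = -104 + 30 \sqrt{3}$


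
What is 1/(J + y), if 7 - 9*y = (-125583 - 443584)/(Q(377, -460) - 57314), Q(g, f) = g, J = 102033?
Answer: 512433/52284905681 ≈ 9.8008e-6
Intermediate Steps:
y = -170608/512433 (y = 7/9 - (-125583 - 443584)/(9*(377 - 57314)) = 7/9 - (-569167)/(9*(-56937)) = 7/9 - (-569167)*(-1)/(9*56937) = 7/9 - ⅑*569167/56937 = 7/9 - 569167/512433 = -170608/512433 ≈ -0.33294)
1/(J + y) = 1/(102033 - 170608/512433) = 1/(52284905681/512433) = 512433/52284905681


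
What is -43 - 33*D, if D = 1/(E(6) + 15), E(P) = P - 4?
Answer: -764/17 ≈ -44.941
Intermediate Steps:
E(P) = -4 + P
D = 1/17 (D = 1/((-4 + 6) + 15) = 1/(2 + 15) = 1/17 ≈ 0.058824)
-43 - 33*D = -43 - 33*1/17 = -43 - 33/17 = -764/17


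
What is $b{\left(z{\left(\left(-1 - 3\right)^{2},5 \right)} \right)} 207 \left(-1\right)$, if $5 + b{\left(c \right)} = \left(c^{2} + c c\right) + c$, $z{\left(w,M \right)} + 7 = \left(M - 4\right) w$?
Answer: $-34362$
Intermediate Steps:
$z{\left(w,M \right)} = -7 + w \left(-4 + M\right)$ ($z{\left(w,M \right)} = -7 + \left(M - 4\right) w = -7 + \left(-4 + M\right) w = -7 + w \left(-4 + M\right)$)
$b{\left(c \right)} = -5 + c + 2 c^{2}$ ($b{\left(c \right)} = -5 + \left(\left(c^{2} + c c\right) + c\right) = -5 + \left(\left(c^{2} + c^{2}\right) + c\right) = -5 + \left(2 c^{2} + c\right) = -5 + \left(c + 2 c^{2}\right) = -5 + c + 2 c^{2}$)
$b{\left(z{\left(\left(-1 - 3\right)^{2},5 \right)} \right)} 207 \left(-1\right) = \left(-5 - \left(7 - \left(-1 - 3\right)^{2}\right) + 2 \left(-7 - 4 \left(-1 - 3\right)^{2} + 5 \left(-1 - 3\right)^{2}\right)^{2}\right) 207 \left(-1\right) = \left(-5 - \left(7 - 16\right) + 2 \left(-7 - 4 \left(-4\right)^{2} + 5 \left(-4\right)^{2}\right)^{2}\right) \left(-207\right) = \left(-5 - -9 + 2 \left(-7 - 64 + 5 \cdot 16\right)^{2}\right) \left(-207\right) = \left(-5 - -9 + 2 \left(-7 - 64 + 80\right)^{2}\right) \left(-207\right) = \left(-5 + 9 + 2 \cdot 9^{2}\right) \left(-207\right) = \left(-5 + 9 + 2 \cdot 81\right) \left(-207\right) = \left(-5 + 9 + 162\right) \left(-207\right) = 166 \left(-207\right) = -34362$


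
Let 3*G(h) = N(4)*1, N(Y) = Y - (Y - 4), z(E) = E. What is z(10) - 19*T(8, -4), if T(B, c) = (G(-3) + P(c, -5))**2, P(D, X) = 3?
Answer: -3121/9 ≈ -346.78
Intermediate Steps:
N(Y) = 4 (N(Y) = Y - (-4 + Y) = Y + (4 - Y) = 4)
G(h) = 4/3 (G(h) = (4*1)/3 = (1/3)*4 = 4/3)
T(B, c) = 169/9 (T(B, c) = (4/3 + 3)**2 = (13/3)**2 = 169/9)
z(10) - 19*T(8, -4) = 10 - 19*169/9 = 10 - 3211/9 = -3121/9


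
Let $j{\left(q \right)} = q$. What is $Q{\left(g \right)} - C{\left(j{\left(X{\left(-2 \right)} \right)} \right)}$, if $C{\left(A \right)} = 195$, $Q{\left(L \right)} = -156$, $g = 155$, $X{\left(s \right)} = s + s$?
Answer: $-351$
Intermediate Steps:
$X{\left(s \right)} = 2 s$
$Q{\left(g \right)} - C{\left(j{\left(X{\left(-2 \right)} \right)} \right)} = -156 - 195 = -351$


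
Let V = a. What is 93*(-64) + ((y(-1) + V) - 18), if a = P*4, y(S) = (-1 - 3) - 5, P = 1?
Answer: -5975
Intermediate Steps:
y(S) = -9 (y(S) = -4 - 5 = -9)
a = 4 (a = 1*4 = 4)
V = 4
93*(-64) + ((y(-1) + V) - 18) = 93*(-64) + ((-9 + 4) - 18) = -5952 + (-5 - 18) = -5952 - 23 = -5975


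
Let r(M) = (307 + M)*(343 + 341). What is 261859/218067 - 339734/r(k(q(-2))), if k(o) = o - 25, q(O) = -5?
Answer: -4078478861/6886119726 ≈ -0.59228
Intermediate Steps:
k(o) = -25 + o
r(M) = 209988 + 684*M (r(M) = (307 + M)*684 = 209988 + 684*M)
261859/218067 - 339734/r(k(q(-2))) = 261859/218067 - 339734/(209988 + 684*(-25 - 5)) = 261859*(1/218067) - 339734/(209988 + 684*(-30)) = 261859/218067 - 339734/(209988 - 20520) = 261859/218067 - 339734/189468 = 261859/218067 - 339734*1/189468 = 261859/218067 - 169867/94734 = -4078478861/6886119726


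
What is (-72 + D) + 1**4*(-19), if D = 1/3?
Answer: -272/3 ≈ -90.667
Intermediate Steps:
D = 1/3 ≈ 0.33333
(-72 + D) + 1**4*(-19) = (-72 + 1/3) + 1**4*(-19) = -215/3 + 1*(-19) = -215/3 - 19 = -272/3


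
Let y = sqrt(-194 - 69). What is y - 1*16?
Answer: -16 + I*sqrt(263) ≈ -16.0 + 16.217*I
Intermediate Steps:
y = I*sqrt(263) (y = sqrt(-263) = I*sqrt(263) ≈ 16.217*I)
y - 1*16 = I*sqrt(263) - 1*16 = I*sqrt(263) - 16 = -16 + I*sqrt(263)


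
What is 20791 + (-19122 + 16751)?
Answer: 18420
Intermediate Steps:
20791 + (-19122 + 16751) = 20791 - 2371 = 18420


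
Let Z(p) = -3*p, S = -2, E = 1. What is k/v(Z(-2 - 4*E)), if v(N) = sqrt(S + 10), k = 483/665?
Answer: 69*sqrt(2)/380 ≈ 0.25679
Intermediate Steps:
k = 69/95 (k = 483*(1/665) = 69/95 ≈ 0.72632)
v(N) = 2*sqrt(2) (v(N) = sqrt(-2 + 10) = sqrt(8) = 2*sqrt(2))
k/v(Z(-2 - 4*E)) = 69/(95*((2*sqrt(2)))) = 69*(sqrt(2)/4)/95 = 69*sqrt(2)/380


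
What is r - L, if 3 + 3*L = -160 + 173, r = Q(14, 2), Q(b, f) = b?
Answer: 32/3 ≈ 10.667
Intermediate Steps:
r = 14
L = 10/3 (L = -1 + (-160 + 173)/3 = -1 + (1/3)*13 = -1 + 13/3 = 10/3 ≈ 3.3333)
r - L = 14 - 1*10/3 = 14 - 10/3 = 32/3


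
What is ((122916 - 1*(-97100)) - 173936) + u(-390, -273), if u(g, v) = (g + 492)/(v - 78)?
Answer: 5391326/117 ≈ 46080.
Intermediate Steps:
u(g, v) = (492 + g)/(-78 + v)
((122916 - 1*(-97100)) - 173936) + u(-390, -273) = ((122916 - 1*(-97100)) - 173936) + (492 - 390)/(-78 - 273) = ((122916 + 97100) - 173936) + 102/(-351) = (220016 - 173936) - 1/351*102 = 46080 - 34/117 = 5391326/117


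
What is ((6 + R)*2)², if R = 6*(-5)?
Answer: 2304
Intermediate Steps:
R = -30
((6 + R)*2)² = ((6 - 30)*2)² = (-24*2)² = (-48)² = 2304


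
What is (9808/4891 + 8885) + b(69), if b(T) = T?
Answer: 43803822/4891 ≈ 8956.0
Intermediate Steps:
(9808/4891 + 8885) + b(69) = (9808/4891 + 8885) + 69 = 43466343/4891 + 69 = 43803822/4891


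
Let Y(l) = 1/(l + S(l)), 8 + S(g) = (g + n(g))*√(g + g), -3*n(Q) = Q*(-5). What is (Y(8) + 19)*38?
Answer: 92473/128 ≈ 722.45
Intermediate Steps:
n(Q) = 5*Q/3 (n(Q) = -Q*(-5)/3 = -(-5)*Q/3 = 5*Q/3)
S(g) = -8 + 8*√2*g^(3/2)/3 (S(g) = -8 + (g + 5*g/3)*√(g + g) = -8 + (8*g/3)*√(2*g) = -8 + (8*g/3)*(√2*√g) = -8 + 8*√2*g^(3/2)/3)
Y(l) = 1/(-8 + l + 8*√2*l^(3/2)/3) (Y(l) = 1/(l + (-8 + 8*√2*l^(3/2)/3)) = 1/(-8 + l + 8*√2*l^(3/2)/3))
(Y(8) + 19)*38 = (3/(-24 + 3*8 + 8*√2*8^(3/2)) + 19)*38 = (3/(-24 + 24 + 8*√2*(16*√2)) + 19)*38 = (3/(-24 + 24 + 256) + 19)*38 = (3/256 + 19)*38 = (4867/256)*38 = 92473/128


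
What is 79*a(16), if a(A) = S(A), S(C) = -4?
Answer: -316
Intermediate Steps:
a(A) = -4
79*a(16) = 79*(-4) = -316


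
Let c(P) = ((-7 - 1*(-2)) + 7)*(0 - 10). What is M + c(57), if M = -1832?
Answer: -1852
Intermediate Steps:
c(P) = -20 (c(P) = ((-7 + 2) + 7)*(-10) = (-5 + 7)*(-10) = 2*(-10) = -20)
M + c(57) = -1832 - 20 = -1852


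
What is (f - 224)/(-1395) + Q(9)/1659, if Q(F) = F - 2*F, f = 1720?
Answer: -831473/771435 ≈ -1.0778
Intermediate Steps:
Q(F) = -F
(f - 224)/(-1395) + Q(9)/1659 = (1720 - 224)/(-1395) - 1*9/1659 = 1496*(-1/1395) - 9*1/1659 = -1496/1395 - 3/553 = -831473/771435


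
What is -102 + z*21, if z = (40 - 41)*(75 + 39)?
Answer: -2496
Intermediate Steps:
z = -114 (z = -1*114 = -114)
-102 + z*21 = -102 - 114*21 = -102 - 2394 = -2496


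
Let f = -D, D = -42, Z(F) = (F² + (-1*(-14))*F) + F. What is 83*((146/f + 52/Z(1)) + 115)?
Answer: 848675/84 ≈ 10103.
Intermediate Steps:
Z(F) = F² + 15*F (Z(F) = (F² + 14*F) + F = F² + 15*F)
f = 42 (f = -1*(-42) = 42)
83*((146/f + 52/Z(1)) + 115) = 83*((146/42 + 52/((1*(15 + 1)))) + 115) = 83*((146*(1/42) + 52/((1*16))) + 115) = 83*((73/21 + 52/16) + 115) = 83*((73/21 + 52*(1/16)) + 115) = 83*((73/21 + 13/4) + 115) = 83*(565/84 + 115) = 83*(10225/84) = 848675/84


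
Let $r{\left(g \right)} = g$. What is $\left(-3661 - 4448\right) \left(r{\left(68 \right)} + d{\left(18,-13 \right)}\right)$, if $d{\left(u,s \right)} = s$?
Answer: $-445995$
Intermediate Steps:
$\left(-3661 - 4448\right) \left(r{\left(68 \right)} + d{\left(18,-13 \right)}\right) = \left(-3661 - 4448\right) \left(68 - 13\right) = \left(-8109\right) 55 = -445995$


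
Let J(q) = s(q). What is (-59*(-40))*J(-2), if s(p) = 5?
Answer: 11800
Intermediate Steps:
J(q) = 5
(-59*(-40))*J(-2) = -59*(-40)*5 = 2360*5 = 11800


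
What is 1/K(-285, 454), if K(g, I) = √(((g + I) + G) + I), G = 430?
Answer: √13/117 ≈ 0.030817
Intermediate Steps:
K(g, I) = √(430 + g + 2*I) (K(g, I) = √(((g + I) + 430) + I) = √(((I + g) + 430) + I) = √((430 + I + g) + I) = √(430 + g + 2*I))
1/K(-285, 454) = 1/(√(430 - 285 + 2*454)) = 1/(√(430 - 285 + 908)) = 1/(√1053) = 1/(9*√13) = √13/117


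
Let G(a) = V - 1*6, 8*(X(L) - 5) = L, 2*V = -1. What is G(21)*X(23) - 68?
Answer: -1907/16 ≈ -119.19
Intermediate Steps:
V = -½ (V = (½)*(-1) = -½ ≈ -0.50000)
X(L) = 5 + L/8
G(a) = -13/2 (G(a) = -½ - 1*6 = -½ - 6 = -13/2)
G(21)*X(23) - 68 = -13*(5 + (⅛)*23)/2 - 68 = -13*(5 + 23/8)/2 - 68 = -13/2*63/8 - 68 = -819/16 - 68 = -1907/16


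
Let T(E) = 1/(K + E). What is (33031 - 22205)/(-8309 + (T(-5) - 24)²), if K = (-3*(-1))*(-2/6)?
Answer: -389736/278099 ≈ -1.4014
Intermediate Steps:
K = -1 (K = 3*(-2*⅙) = 3*(-⅓) = -1)
T(E) = 1/(-1 + E)
(33031 - 22205)/(-8309 + (T(-5) - 24)²) = (33031 - 22205)/(-8309 + (1/(-1 - 5) - 24)²) = 10826/(-8309 + (1/(-6) - 24)²) = 10826/(-8309 + (-⅙ - 24)²) = 10826/(-8309 + (-145/6)²) = 10826/(-8309 + 21025/36) = 10826/(-278099/36) = 10826*(-36/278099) = -389736/278099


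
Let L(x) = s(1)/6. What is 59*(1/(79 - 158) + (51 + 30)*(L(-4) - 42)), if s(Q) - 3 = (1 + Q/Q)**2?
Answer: -30832633/158 ≈ -1.9514e+5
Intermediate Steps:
s(Q) = 7 (s(Q) = 3 + (1 + Q/Q)**2 = 3 + (1 + 1)**2 = 3 + 2**2 = 3 + 4 = 7)
L(x) = 7/6
59*(1/(79 - 158) + (51 + 30)*(L(-4) - 42)) = 59*(1/(79 - 158) + (51 + 30)*(7/6 - 42)) = 59*(1/(-79) + 81*(-245/6)) = 59*(-1/79 - 6615/2) = 59*(-522587/158) = -30832633/158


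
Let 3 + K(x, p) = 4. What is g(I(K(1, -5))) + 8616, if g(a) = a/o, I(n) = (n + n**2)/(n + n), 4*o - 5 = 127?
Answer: 284329/33 ≈ 8616.0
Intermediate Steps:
o = 33 (o = 5/4 + (1/4)*127 = 5/4 + 127/4 = 33)
K(x, p) = 1 (K(x, p) = -3 + 4 = 1)
I(n) = (n + n**2)/(2*n) (I(n) = (n + n**2)/((2*n)) = (n + n**2)*(1/(2*n)) = (n + n**2)/(2*n))
g(a) = a/33
g(I(K(1, -5))) + 8616 = (1/2 + (1/2)*1)/33 + 8616 = (1/2 + 1/2)/33 + 8616 = (1/33)*1 + 8616 = 1/33 + 8616 = 284329/33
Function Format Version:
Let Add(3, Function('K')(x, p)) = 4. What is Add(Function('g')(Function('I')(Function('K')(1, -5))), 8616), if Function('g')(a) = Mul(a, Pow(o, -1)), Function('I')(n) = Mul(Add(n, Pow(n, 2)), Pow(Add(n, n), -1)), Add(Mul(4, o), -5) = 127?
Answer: Rational(284329, 33) ≈ 8616.0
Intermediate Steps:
o = 33 (o = Add(Rational(5, 4), Mul(Rational(1, 4), 127)) = Add(Rational(5, 4), Rational(127, 4)) = 33)
Function('K')(x, p) = 1 (Function('K')(x, p) = Add(-3, 4) = 1)
Function('I')(n) = Mul(Rational(1, 2), Pow(n, -1), Add(n, Pow(n, 2))) (Function('I')(n) = Mul(Add(n, Pow(n, 2)), Pow(Mul(2, n), -1)) = Mul(Add(n, Pow(n, 2)), Mul(Rational(1, 2), Pow(n, -1))) = Mul(Rational(1, 2), Pow(n, -1), Add(n, Pow(n, 2))))
Function('g')(a) = Mul(Rational(1, 33), a) (Function('g')(a) = Mul(a, Pow(33, -1)) = Mul(a, Rational(1, 33)) = Mul(Rational(1, 33), a))
Add(Function('g')(Function('I')(Function('K')(1, -5))), 8616) = Add(Mul(Rational(1, 33), Add(Rational(1, 2), Mul(Rational(1, 2), 1))), 8616) = Add(Mul(Rational(1, 33), Add(Rational(1, 2), Rational(1, 2))), 8616) = Add(Mul(Rational(1, 33), 1), 8616) = Add(Rational(1, 33), 8616) = Rational(284329, 33)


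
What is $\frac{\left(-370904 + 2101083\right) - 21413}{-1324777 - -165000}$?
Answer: $- \frac{1708766}{1159777} \approx -1.4734$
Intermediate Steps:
$\frac{\left(-370904 + 2101083\right) - 21413}{-1324777 - -165000} = \frac{1730179 - 21413}{-1324777 + 165000} = \frac{1708766}{-1159777} = 1708766 \left(- \frac{1}{1159777}\right) = - \frac{1708766}{1159777}$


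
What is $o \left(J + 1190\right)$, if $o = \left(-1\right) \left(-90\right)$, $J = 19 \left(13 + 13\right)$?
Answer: $151560$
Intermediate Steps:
$J = 494$ ($J = 19 \cdot 26 = 494$)
$o = 90$
$o \left(J + 1190\right) = 90 \left(494 + 1190\right) = 90 \cdot 1684 = 151560$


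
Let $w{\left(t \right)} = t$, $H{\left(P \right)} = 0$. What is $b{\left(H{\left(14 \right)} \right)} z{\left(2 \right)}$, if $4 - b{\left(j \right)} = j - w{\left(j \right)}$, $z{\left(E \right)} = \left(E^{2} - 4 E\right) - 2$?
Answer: $-24$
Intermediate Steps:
$z{\left(E \right)} = -2 + E^{2} - 4 E$
$b{\left(j \right)} = 4$ ($b{\left(j \right)} = 4 - \left(j - j\right) = 4 - 0 = 4 + 0 = 4$)
$b{\left(H{\left(14 \right)} \right)} z{\left(2 \right)} = 4 \left(-2 + 2^{2} - 8\right) = 4 \left(-2 + 4 - 8\right) = 4 \left(-6\right) = -24$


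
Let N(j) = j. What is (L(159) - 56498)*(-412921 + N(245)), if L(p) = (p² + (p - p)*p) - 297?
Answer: 13005071464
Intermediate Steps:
L(p) = -297 + p² (L(p) = (p² + 0*p) - 297 = (p² + 0) - 297 = p² - 297 = -297 + p²)
(L(159) - 56498)*(-412921 + N(245)) = ((-297 + 159²) - 56498)*(-412921 + 245) = ((-297 + 25281) - 56498)*(-412676) = (24984 - 56498)*(-412676) = -31514*(-412676) = 13005071464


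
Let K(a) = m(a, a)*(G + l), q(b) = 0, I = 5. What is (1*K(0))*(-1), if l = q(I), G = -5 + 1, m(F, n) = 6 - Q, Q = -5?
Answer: 44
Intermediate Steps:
m(F, n) = 11 (m(F, n) = 6 - 1*(-5) = 6 + 5 = 11)
G = -4
l = 0
K(a) = -44 (K(a) = 11*(-4 + 0) = 11*(-4) = -44)
(1*K(0))*(-1) = (1*(-44))*(-1) = -44*(-1) = 44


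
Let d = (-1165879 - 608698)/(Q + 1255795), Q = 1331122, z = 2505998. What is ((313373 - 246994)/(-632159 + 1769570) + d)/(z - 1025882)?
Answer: -461676609151/1088768834445894723 ≈ -4.2404e-7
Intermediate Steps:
d = -1774577/2586917 (d = (-1165879 - 608698)/(1331122 + 1255795) = -1774577/2586917 ≈ -0.68598)
((313373 - 246994)/(-632159 + 1769570) + d)/(z - 1025882) = ((313373 - 246994)/(-632159 + 1769570) - 1774577/2586917)/(2505998 - 1025882) = (66379/1137411 - 1774577/2586917)/1480116 = (66379*(1/1137411) - 1774577/2586917)*(1/1480116) = (66379/1137411 - 1774577/2586917)*(1/1480116) = -1846706436604/2942387851887*1/1480116 = -461676609151/1088768834445894723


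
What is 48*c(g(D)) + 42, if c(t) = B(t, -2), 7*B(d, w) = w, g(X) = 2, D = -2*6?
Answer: 198/7 ≈ 28.286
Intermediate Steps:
D = -12
B(d, w) = w/7
c(t) = -2/7 (c(t) = (⅐)*(-2) = -2/7)
48*c(g(D)) + 42 = 48*(-2/7) + 42 = -96/7 + 42 = 198/7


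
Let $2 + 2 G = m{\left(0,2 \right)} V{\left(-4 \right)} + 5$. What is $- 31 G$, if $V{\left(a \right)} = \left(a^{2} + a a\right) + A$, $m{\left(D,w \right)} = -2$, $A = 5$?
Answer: $\frac{2201}{2} \approx 1100.5$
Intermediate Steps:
$V{\left(a \right)} = 5 + 2 a^{2}$ ($V{\left(a \right)} = \left(a^{2} + a a\right) + 5 = \left(a^{2} + a^{2}\right) + 5 = 2 a^{2} + 5 = 5 + 2 a^{2}$)
$G = - \frac{71}{2}$ ($G = -1 + \frac{- 2 \left(5 + 2 \left(-4\right)^{2}\right) + 5}{2} = -1 + \frac{- 2 \left(5 + 2 \cdot 16\right) + 5}{2} = -1 + \frac{- 2 \left(5 + 32\right) + 5}{2} = -1 + \frac{\left(-2\right) 37 + 5}{2} = -1 + \frac{-74 + 5}{2} = -1 + \frac{1}{2} \left(-69\right) = -1 - \frac{69}{2} = - \frac{71}{2} \approx -35.5$)
$- 31 G = \left(-31\right) \left(- \frac{71}{2}\right) = \frac{2201}{2}$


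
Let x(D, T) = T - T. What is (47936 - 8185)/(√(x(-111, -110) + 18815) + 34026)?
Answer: 25520142/21844337 - 39751*√18815/1157749861 ≈ 1.1636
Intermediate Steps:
x(D, T) = 0
(47936 - 8185)/(√(x(-111, -110) + 18815) + 34026) = (47936 - 8185)/(√(0 + 18815) + 34026) = 39751/(√18815 + 34026) = 39751/(34026 + √18815)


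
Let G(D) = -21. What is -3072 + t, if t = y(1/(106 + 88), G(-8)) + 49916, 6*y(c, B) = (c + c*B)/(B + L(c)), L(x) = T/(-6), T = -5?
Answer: 549808038/11737 ≈ 46844.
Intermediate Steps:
L(x) = ⅚ (L(x) = -5/(-6) = -5*(-⅙) = ⅚)
y(c, B) = (c + B*c)/(6*(⅚ + B)) (y(c, B) = ((c + c*B)/(B + ⅚))/6 = ((c + B*c)/(⅚ + B))/6 = (c + B*c)/(6*(⅚ + B)))
t = 585864102/11737 (t = (1 - 21)/((106 + 88)*(5 + 6*(-21))) + 49916 = -20/(194*(5 - 126)) + 49916 = (1/194)*(-20)/(-121) + 49916 = (1/194)*(-1/121)*(-20) + 49916 = 10/11737 + 49916 = 585864102/11737 ≈ 49916.)
-3072 + t = -3072 + 585864102/11737 = 549808038/11737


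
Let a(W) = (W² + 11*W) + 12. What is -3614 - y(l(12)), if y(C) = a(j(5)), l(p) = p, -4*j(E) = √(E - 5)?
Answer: -3626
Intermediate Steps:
j(E) = -√(-5 + E)/4 (j(E) = -√(E - 5)/4 = -√(-5 + E)/4)
a(W) = 12 + W² + 11*W
y(C) = 12 (y(C) = 12 + (-√(-5 + 5)/4)² + 11*(-√(-5 + 5)/4) = 12 + (-√0/4)² + 11*(-√0/4) = 12 + (-¼*0)² + 11*(-¼*0) = 12 + 0² + 11*0 = 12 + 0 + 0 = 12)
-3614 - y(l(12)) = -3614 - 1*12 = -3614 - 12 = -3626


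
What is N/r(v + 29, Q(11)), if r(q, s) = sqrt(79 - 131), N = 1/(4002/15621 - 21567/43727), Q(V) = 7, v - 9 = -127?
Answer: 227686489*I*sqrt(13)/1403156326 ≈ 0.58506*I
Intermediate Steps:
v = -118 (v = 9 - 127 = -118)
N = -227686489/53967551 (N = 1/(4002*(1/15621) - 21567*1/43727) = 1/(1334/5207 - 21567/43727) = 1/(-53967551/227686489) = -227686489/53967551 ≈ -4.2189)
r(q, s) = 2*I*sqrt(13) (r(q, s) = sqrt(-52) = 2*I*sqrt(13))
N/r(v + 29, Q(11)) = -227686489*(-I*sqrt(13)/26)/53967551 = -(-227686489)*I*sqrt(13)/1403156326 = 227686489*I*sqrt(13)/1403156326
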